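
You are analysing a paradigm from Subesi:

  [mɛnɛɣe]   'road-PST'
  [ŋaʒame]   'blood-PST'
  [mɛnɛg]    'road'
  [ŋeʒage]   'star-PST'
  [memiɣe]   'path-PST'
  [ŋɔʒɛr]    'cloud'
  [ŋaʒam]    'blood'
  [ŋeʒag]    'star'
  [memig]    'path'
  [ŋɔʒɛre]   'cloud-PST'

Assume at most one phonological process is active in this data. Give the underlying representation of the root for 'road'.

In [mɛnɛg] and [mɛnɛɣe] the final segment of 'road' alternates: [g] ~ [ɣ].
If /g/ were underlying and a rule turned it into [ɣ] before the PST suffix, 'star' would also alternate; but it has [g] in both [ŋeʒag] and [ŋeʒage].
Therefore /ɣ/ is basic and [g] is derived by word-final hardening (voiced fricatives become stops word-finally).
So 'road' = /mɛnɛɣ/.

/mɛnɛɣ/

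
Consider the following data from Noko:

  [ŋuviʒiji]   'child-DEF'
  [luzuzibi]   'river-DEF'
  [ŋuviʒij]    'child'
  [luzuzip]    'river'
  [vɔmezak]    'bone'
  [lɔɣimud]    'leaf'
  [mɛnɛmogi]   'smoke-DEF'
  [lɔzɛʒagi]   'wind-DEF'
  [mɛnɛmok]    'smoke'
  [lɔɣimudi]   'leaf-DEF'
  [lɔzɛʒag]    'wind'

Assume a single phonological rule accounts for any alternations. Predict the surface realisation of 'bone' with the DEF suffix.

In [mɛnɛmogi] and [mɛnɛmok] the final segment of 'smoke' alternates: [g] ~ [k].
If /g/ were underlying and a rule turned it into [k] in isolation, 'wind' would also alternate; but it has [g] in both [lɔzɛʒagi] and [lɔzɛʒag].
So /k/ is underlying, and a rule of intervocalic voicing — voiceless stops become voiced between vowels — gives [g].
From [vɔmezak] the stem 'bone' is /vɔmezak/; between vowels this yields [vɔmezagi].

[vɔmezagi]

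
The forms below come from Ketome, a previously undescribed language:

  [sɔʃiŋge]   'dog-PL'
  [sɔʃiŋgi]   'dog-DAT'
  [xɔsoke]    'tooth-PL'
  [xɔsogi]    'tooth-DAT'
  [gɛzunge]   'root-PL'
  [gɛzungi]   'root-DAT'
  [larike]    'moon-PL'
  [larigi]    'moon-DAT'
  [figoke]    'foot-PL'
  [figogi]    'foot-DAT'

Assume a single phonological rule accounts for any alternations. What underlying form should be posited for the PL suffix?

/-ke/

The PL suffix surfaces as [-ge] and [-ke], depending on the final segment of the stem.
By contrast the DAT suffix keeps its initial [g] throughout — that segment must be underlying.
So the underlying form is /-ke/, and voiceless stops become voiced after a nasal.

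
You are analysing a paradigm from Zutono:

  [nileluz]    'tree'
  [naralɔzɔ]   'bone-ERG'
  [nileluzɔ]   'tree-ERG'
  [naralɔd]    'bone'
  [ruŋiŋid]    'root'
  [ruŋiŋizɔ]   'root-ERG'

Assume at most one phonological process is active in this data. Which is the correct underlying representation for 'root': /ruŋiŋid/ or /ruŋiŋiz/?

'root' shows [z] ~ [d] at the end of the stem ([ruŋiŋizɔ] vs [ruŋiŋid]).
If /z/ were underlying and a rule turned it into [d] in isolation, 'tree' would also alternate; but it has [z] in both [nileluzɔ] and [nileluz].
The underlying segment must be /d/; voiced stops become fricatives between vowels, yielding [z] there.

/ruŋiŋid/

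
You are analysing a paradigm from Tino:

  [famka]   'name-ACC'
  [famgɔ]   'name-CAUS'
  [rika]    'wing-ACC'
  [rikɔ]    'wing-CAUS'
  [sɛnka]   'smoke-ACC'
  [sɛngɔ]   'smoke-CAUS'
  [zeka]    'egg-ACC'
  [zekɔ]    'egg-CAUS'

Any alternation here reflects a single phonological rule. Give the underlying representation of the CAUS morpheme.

The CAUS morpheme has two allomorphs, [-gɔ] and [-kɔ].
By contrast the ACC suffix keeps its initial [k] throughout — that segment must be underlying.
So the underlying form is /-gɔ/, and voiced stops become voiceless after a vowel.

/-gɔ/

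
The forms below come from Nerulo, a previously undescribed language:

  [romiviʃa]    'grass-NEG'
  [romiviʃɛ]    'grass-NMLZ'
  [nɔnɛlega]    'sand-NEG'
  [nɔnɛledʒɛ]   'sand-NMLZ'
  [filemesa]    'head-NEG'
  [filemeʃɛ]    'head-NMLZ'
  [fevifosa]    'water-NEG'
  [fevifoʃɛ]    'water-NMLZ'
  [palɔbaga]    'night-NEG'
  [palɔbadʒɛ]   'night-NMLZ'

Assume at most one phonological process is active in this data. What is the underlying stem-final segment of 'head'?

'head' shows [s] ~ [ʃ] at the end of the stem ([filemesa] vs [filemeʃɛ]).
Compare 'grass', with invariant [ʃ] in [romiviʃa] and [romiviʃɛ]: an analysis with underlying /ʃ/ and a rule producing [s] before the NEG suffix would wrongly predict alternation here too.
The underlying segment must be /s/; /g/ and /s/ become palato-alveolar [dʒ] and [ʃ] before a front vowel, yielding [ʃ] there.

/s/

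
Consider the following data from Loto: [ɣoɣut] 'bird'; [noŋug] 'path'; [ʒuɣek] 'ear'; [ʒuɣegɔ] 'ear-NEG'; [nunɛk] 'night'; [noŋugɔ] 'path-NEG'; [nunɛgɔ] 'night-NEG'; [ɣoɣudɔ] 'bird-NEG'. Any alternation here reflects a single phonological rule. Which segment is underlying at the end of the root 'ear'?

/k/

The stem for 'ear' ends in [g] in [ʒuɣegɔ] but [k] in [ʒuɣek].
If /g/ were underlying and a rule turned it into [k] in isolation, 'path' would also alternate; but it has [g] in both [noŋugɔ] and [noŋug].
The underlying segment must be /k/; voiceless stops become voiced between vowels, yielding [g] there.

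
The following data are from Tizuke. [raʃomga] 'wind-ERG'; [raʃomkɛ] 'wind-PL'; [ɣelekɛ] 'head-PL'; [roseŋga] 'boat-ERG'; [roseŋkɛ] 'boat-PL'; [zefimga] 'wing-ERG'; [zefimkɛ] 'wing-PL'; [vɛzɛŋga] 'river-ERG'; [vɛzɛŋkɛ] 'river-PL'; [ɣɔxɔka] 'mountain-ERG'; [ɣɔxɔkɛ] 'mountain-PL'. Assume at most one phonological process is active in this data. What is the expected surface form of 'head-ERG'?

[ɣeleka]

The ERG morpheme has two allomorphs, [-ga] and [-ka].
The PL suffix, which begins with [k], is invariant after every stem; so [k] is not altered by any rule here.
The ERG suffix is therefore /-ga/ underlyingly, with post-vocalic devoicing: voiced stops become voiceless after a vowel.
After 'head', which ends in a vowel, the suffix surfaces as [-ka], giving [ɣeleka].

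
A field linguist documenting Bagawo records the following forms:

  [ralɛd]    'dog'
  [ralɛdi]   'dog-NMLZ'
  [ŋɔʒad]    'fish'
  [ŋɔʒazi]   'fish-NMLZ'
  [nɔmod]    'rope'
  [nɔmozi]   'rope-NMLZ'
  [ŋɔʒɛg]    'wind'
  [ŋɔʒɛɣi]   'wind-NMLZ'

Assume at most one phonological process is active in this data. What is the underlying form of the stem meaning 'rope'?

'rope' shows [d] ~ [z] at the end of the stem ([nɔmod] vs [nɔmozi]).
But 'dog' keeps [d] in both environments ([ralɛd], [ralɛdi]), so there is no rule changing /d/ to [z] before the NMLZ suffix.
The alternation reflects word-final hardening: voiced fricatives become stops word-finally. /z/ is underlying.
So 'rope' = /nɔmoz/.

/nɔmoz/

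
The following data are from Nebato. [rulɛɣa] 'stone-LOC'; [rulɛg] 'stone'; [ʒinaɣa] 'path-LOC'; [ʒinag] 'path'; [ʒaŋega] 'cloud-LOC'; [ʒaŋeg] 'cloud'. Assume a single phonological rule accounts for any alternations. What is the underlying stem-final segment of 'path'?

The root 'path' surfaces as [ʒinaɣa] and [ʒinag], with a stem-final [ɣ] ~ [g] alternation.
But 'cloud' keeps [g] in both environments ([ʒaŋega], [ʒaŋeg]), so there is no rule changing /g/ to [ɣ] before the LOC suffix.
So /ɣ/ is underlying, and a rule of word-final hardening — voiced fricatives become stops word-finally — gives [g].

/ɣ/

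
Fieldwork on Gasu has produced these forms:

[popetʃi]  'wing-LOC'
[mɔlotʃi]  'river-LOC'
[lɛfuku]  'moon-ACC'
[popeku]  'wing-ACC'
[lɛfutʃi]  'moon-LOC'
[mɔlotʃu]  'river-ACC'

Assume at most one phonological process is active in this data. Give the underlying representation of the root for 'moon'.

'moon' shows [tʃ] ~ [k] at the end of the stem ([lɛfutʃi] vs [lɛfuku]).
The stem 'river' ([mɔlotʃi], [mɔlotʃu]) shows [tʃ] unchanged in both environments, so [tʃ] cannot be basic with [k] derived before the ACC suffix.
Therefore /k/ is basic and [tʃ] is derived by palatalization before a front vowel (/k/ becomes palato-alveolar [tʃ] before a front vowel).

/lɛfuk/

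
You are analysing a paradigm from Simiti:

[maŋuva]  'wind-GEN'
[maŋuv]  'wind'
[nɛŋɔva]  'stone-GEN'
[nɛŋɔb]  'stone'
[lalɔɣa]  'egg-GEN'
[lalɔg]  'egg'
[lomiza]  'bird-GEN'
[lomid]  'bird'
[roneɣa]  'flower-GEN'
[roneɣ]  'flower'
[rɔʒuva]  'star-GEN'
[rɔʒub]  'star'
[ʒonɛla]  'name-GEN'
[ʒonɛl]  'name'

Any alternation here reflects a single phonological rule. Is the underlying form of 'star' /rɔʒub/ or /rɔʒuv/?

The root 'star' surfaces as [rɔʒuva] and [rɔʒub], with a stem-final [v] ~ [b] alternation.
Compare 'wind', with invariant [v] in [maŋuva] and [maŋuv]: an analysis with underlying /v/ and a rule producing [b] in isolation would wrongly predict alternation here too.
Therefore /b/ is basic and [v] is derived by intervocalic spirantization (voiced stops become fricatives between vowels).

/rɔʒub/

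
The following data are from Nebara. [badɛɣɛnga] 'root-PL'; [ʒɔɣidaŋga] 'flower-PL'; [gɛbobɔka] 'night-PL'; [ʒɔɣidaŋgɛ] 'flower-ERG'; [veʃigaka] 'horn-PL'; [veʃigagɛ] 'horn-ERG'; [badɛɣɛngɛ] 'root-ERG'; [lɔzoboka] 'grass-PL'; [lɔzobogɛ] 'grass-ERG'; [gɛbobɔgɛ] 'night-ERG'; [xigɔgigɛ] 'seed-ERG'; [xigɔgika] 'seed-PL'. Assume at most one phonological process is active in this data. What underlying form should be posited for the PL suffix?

/-ka/

The PL suffix surfaces as [-ga] and [-ka], depending on the final segment of the stem.
The ERG suffix, which begins with [g], is invariant after every stem; so [g] is not altered by any rule here.
The PL suffix is therefore /-ka/ underlyingly, with post-nasal voicing: voiceless stops become voiced after a nasal.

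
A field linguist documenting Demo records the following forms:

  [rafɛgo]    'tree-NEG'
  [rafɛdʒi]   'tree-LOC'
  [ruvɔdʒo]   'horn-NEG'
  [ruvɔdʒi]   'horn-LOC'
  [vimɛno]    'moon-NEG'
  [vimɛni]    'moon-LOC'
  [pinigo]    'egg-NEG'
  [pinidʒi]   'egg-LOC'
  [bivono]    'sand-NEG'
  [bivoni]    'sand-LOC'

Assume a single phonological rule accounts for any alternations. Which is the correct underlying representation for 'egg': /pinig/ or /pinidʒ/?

/pinig/

In [pinigo] and [pinidʒi] the final segment of 'egg' alternates: [g] ~ [dʒ].
But 'horn' keeps [dʒ] in both environments ([ruvɔdʒo], [ruvɔdʒi]), so there is no rule changing /dʒ/ to [g] before the NEG suffix.
The underlying segment must be /g/; /g/ becomes palato-alveolar [dʒ] before a front vowel, yielding [dʒ] there.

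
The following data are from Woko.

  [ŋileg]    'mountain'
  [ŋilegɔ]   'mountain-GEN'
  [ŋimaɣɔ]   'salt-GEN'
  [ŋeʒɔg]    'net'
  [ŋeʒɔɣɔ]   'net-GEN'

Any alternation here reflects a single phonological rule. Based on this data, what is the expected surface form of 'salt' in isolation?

[ŋimag]

In [ŋeʒɔg] and [ŋeʒɔɣɔ] the final segment of 'net' alternates: [g] ~ [ɣ].
If /g/ were underlying and a rule turned it into [ɣ] before the GEN suffix, 'mountain' would also alternate; but it has [g] in both [ŋileg] and [ŋilegɔ].
So /ɣ/ is underlying, and a rule of word-final hardening — voiced fricatives become stops word-finally — gives [g].
The one attested form of 'salt', [ŋimaɣɔ], shows underlying /ŋimaɣ/. Applying the same rule word-finally gives [ŋimag].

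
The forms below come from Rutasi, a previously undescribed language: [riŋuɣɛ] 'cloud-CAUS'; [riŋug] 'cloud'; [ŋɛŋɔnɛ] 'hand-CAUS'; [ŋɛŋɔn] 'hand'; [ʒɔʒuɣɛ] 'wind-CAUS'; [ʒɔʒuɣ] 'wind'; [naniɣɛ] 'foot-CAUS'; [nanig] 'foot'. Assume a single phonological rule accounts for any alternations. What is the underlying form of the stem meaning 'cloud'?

The root 'cloud' surfaces as [riŋuɣɛ] and [riŋug], with a stem-final [ɣ] ~ [g] alternation.
Compare 'wind', with invariant [ɣ] in [ʒɔʒuɣɛ] and [ʒɔʒuɣ]: an analysis with underlying /ɣ/ and a rule producing [g] in isolation would wrongly predict alternation here too.
Therefore /g/ is basic and [ɣ] is derived by intervocalic spirantization (voiced stops become fricatives between vowels).
Hence 'cloud' is /riŋug/ underlyingly.

/riŋug/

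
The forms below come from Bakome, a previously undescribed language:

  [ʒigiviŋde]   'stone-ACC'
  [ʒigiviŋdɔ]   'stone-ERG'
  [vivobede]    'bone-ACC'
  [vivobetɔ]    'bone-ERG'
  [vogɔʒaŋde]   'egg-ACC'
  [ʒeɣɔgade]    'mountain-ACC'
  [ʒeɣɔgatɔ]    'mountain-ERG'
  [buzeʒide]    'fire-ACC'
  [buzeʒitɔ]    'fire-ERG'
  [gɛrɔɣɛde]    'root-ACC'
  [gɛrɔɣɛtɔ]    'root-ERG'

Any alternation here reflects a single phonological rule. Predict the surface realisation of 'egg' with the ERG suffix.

The ERG suffix surfaces as [-dɔ] and [-tɔ], depending on the final segment of the stem.
By contrast the ACC suffix keeps its initial [d] throughout — that segment must be underlying.
The ERG suffix is therefore /-tɔ/ underlyingly, with post-nasal voicing: voiceless stops become voiced after a nasal.
After 'egg', which ends in a nasal, the suffix surfaces as [-dɔ], giving [vogɔʒaŋdɔ].

[vogɔʒaŋdɔ]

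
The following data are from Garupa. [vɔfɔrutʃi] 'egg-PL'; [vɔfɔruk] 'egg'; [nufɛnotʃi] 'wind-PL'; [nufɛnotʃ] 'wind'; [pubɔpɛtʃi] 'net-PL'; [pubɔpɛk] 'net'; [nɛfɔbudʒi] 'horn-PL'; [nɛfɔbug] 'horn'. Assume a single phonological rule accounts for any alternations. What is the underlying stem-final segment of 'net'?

/k/

The root 'net' surfaces as [pubɔpɛtʃi] and [pubɔpɛk], with a stem-final [tʃ] ~ [k] alternation.
But 'wind' keeps [tʃ] in both environments ([nufɛnotʃi], [nufɛnotʃ]), so there is no rule changing /tʃ/ to [k] in isolation.
Therefore /k/ is basic and [tʃ] is derived by palatalization before a front vowel (/k/ and /g/ become palato-alveolar [tʃ] and [dʒ] before a front vowel).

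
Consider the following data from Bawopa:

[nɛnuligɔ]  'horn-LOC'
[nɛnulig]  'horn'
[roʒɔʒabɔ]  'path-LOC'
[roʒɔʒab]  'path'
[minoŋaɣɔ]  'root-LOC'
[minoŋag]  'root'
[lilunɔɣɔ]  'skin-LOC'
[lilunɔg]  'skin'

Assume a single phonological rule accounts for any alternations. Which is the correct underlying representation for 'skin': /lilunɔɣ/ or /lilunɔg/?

/lilunɔɣ/

In [lilunɔɣɔ] and [lilunɔg] the final segment of 'skin' alternates: [ɣ] ~ [g].
But 'horn' keeps [g] in both environments ([nɛnuligɔ], [nɛnulig]), so there is no rule changing /g/ to [ɣ] before the LOC suffix.
Therefore /ɣ/ is basic and [g] is derived by word-final hardening (voiced fricatives become stops word-finally).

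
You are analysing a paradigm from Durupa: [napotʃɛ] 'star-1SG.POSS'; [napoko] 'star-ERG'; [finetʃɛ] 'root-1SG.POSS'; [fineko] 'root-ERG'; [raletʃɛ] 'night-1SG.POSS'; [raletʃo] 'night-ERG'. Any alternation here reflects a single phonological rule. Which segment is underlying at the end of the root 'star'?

/k/

The stem for 'star' ends in [tʃ] in [napotʃɛ] but [k] in [napoko].
Compare 'night', with invariant [tʃ] in [raletʃɛ] and [raletʃo]: an analysis with underlying /tʃ/ and a rule producing [k] before the ERG suffix would wrongly predict alternation here too.
The underlying segment must be /k/; /k/ becomes palato-alveolar [tʃ] before a front vowel, yielding [tʃ] there.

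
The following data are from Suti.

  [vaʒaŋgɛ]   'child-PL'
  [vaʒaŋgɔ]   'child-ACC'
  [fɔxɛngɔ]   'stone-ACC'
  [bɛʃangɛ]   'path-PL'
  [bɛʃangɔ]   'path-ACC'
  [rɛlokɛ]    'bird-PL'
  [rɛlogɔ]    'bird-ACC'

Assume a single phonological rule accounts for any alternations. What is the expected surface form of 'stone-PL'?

[fɔxɛngɛ]

The PL suffix surfaces as [-gɛ] and [-kɛ], depending on the final segment of the stem.
The ACC suffix, which begins with [g], is invariant after every stem; so [g] is not altered by any rule here.
So the underlying form is /-kɛ/, and voiceless stops become voiced after a nasal.
After 'stone', which ends in a nasal, the suffix surfaces as [-gɛ], giving [fɔxɛngɛ].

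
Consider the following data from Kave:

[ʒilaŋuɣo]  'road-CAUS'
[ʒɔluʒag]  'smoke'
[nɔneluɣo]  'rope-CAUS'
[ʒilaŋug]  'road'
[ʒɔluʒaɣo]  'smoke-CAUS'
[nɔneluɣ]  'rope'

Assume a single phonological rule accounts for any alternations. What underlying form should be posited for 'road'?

/ʒilaŋug/

'road' shows [ɣ] ~ [g] at the end of the stem ([ʒilaŋuɣo] vs [ʒilaŋug]).
If /ɣ/ were underlying and a rule turned it into [g] in isolation, 'rope' would also alternate; but it has [ɣ] in both [nɔneluɣo] and [nɔneluɣ].
The alternation reflects intervocalic spirantization: voiced stops become fricatives between vowels. /g/ is underlying.
So 'road' = /ʒilaŋug/.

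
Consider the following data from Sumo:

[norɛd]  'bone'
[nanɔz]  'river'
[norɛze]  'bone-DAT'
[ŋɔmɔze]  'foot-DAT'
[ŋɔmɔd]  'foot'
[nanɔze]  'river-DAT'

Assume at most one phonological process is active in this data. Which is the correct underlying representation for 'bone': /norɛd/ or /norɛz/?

/norɛd/

In [norɛd] and [norɛze] the final segment of 'bone' alternates: [d] ~ [z].
The stem 'river' ([nanɔz], [nanɔze]) shows [z] unchanged in both environments, so [z] cannot be basic with [d] derived in isolation.
The alternation reflects intervocalic spirantization: voiced stops become fricatives between vowels. /d/ is underlying.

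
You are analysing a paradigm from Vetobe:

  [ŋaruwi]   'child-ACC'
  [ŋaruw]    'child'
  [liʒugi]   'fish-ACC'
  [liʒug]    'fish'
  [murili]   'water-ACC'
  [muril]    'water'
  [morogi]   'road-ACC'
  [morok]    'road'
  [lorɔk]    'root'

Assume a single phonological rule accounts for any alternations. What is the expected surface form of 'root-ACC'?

'road' shows [g] ~ [k] at the end of the stem ([morogi] vs [morok]).
If /g/ were underlying and a rule turned it into [k] in isolation, 'fish' would also alternate; but it has [g] in both [liʒugi] and [liʒug].
So /k/ is underlying, and a rule of intervocalic voicing — voiceless stops become voiced between vowels — gives [g].
The one attested form of 'root', [lorɔk], shows underlying /lorɔk/. Applying the same rule between vowels gives [lorɔgi].

[lorɔgi]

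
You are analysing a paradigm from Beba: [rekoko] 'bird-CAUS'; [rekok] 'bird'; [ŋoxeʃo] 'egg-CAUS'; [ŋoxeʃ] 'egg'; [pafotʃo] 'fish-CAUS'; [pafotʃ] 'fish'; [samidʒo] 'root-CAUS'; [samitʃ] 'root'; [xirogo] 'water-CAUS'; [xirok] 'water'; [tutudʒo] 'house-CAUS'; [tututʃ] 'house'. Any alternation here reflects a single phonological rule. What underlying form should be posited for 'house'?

In [tutudʒo] and [tututʃ] the final segment of 'house' alternates: [dʒ] ~ [tʃ].
But 'fish' keeps [tʃ] in both environments ([pafotʃo], [pafotʃ]), so there is no rule changing /tʃ/ to [dʒ] before the CAUS suffix.
The alternation reflects word-final obstruent devoicing: voiced obstruents become voiceless word-finally. /dʒ/ is underlying.

/tutudʒ/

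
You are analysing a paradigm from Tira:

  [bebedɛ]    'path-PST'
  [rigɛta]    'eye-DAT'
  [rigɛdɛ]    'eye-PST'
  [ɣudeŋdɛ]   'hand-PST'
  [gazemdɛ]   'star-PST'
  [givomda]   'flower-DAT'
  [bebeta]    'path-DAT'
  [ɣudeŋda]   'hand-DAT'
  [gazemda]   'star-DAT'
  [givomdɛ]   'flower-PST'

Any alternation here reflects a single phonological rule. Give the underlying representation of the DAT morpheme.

/-ta/

The DAT morpheme has two allomorphs, [-da] and [-ta].
By contrast the PST suffix keeps its initial [d] throughout — that segment must be underlying.
The DAT suffix is therefore /-ta/ underlyingly, with post-nasal voicing: voiceless stops become voiced after a nasal.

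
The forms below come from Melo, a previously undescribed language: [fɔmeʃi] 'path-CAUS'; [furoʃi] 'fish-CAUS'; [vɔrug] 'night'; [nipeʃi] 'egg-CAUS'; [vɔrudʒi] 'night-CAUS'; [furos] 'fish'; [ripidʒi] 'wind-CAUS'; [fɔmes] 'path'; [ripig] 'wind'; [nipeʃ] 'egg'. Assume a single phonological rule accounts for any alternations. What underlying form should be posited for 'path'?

The root 'path' surfaces as [fɔmeʃi] and [fɔmes], with a stem-final [ʃ] ~ [s] alternation.
The stem 'egg' ([nipeʃi], [nipeʃ]) shows [ʃ] unchanged in both environments, so [ʃ] cannot be basic with [s] derived in isolation.
Therefore /s/ is basic and [ʃ] is derived by palatalization before a front vowel (/g/ and /s/ become palato-alveolar [dʒ] and [ʃ] before a front vowel).

/fɔmes/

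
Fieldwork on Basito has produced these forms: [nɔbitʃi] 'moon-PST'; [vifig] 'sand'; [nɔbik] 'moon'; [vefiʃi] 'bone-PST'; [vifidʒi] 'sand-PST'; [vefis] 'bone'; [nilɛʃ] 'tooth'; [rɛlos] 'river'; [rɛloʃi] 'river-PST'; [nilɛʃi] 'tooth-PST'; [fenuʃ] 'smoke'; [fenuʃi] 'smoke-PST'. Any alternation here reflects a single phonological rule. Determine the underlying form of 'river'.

The stem for 'river' ends in [ʃ] in [rɛloʃi] but [s] in [rɛlos].
If /ʃ/ were underlying and a rule turned it into [s] in isolation, 'smoke' would also alternate; but it has [ʃ] in both [fenuʃi] and [fenuʃ].
The alternation reflects palatalization before a front vowel: /k/, /g/ and /s/ become palato-alveolar [tʃ], [dʒ] and [ʃ] before a front vowel. /s/ is underlying.
Hence 'river' is /rɛlos/ underlyingly.

/rɛlos/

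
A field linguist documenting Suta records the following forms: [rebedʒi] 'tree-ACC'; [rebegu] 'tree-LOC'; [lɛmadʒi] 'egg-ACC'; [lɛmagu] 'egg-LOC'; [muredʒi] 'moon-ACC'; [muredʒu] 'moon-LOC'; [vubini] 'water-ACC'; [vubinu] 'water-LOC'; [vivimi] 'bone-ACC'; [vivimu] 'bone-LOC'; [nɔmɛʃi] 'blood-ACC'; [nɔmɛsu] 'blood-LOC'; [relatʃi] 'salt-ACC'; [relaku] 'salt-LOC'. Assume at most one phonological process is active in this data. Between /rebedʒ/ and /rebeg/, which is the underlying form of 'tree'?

The stem for 'tree' ends in [dʒ] in [rebedʒi] but [g] in [rebegu].
But 'moon' keeps [dʒ] in both environments ([muredʒi], [muredʒu]), so there is no rule changing /dʒ/ to [g] before the LOC suffix.
The alternation reflects palatalization before a front vowel: /k/, /g/ and /s/ become palato-alveolar [tʃ], [dʒ] and [ʃ] before a front vowel. /g/ is underlying.

/rebeg/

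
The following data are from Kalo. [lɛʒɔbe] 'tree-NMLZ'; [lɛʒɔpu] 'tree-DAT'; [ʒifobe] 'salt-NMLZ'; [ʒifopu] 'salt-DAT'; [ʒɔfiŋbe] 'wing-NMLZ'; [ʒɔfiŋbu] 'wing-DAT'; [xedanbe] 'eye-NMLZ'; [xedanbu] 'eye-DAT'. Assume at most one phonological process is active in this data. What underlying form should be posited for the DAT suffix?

The DAT morpheme has two allomorphs, [-bu] and [-pu].
The NMLZ suffix, which begins with [b], is invariant after every stem; so [b] is not altered by any rule here.
The DAT suffix is therefore /-pu/ underlyingly, with post-nasal voicing: voiceless stops become voiced after a nasal.

/-pu/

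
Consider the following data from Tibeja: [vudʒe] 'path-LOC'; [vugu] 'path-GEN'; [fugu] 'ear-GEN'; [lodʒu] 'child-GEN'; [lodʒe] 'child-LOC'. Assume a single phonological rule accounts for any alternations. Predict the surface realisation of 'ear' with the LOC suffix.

In [vugu] and [vudʒe] the final segment of 'path' alternates: [g] ~ [dʒ].
But 'child' keeps [dʒ] in both environments ([lodʒu], [lodʒe]), so there is no rule changing /dʒ/ to [g] before the GEN suffix.
The underlying segment must be /g/; /g/ becomes palato-alveolar [dʒ] before a front vowel, yielding [dʒ] there.
The one attested form of 'ear', [fugu], shows underlying /fug/. Applying the same rule before a front vowel gives [fudʒe].

[fudʒe]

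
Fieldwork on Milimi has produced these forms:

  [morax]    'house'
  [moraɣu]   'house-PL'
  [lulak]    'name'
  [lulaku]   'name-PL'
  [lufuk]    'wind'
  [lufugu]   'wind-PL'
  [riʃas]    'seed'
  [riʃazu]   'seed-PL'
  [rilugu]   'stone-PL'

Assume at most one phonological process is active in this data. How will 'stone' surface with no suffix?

[riluk]

The root 'wind' surfaces as [lufuk] and [lufugu], with a stem-final [k] ~ [g] alternation.
But 'name' keeps [k] in both environments ([lulak], [lulaku]), so there is no rule changing /k/ to [g] before the PL suffix.
Therefore /g/ is basic and [k] is derived by word-final obstruent devoicing (voiced obstruents become voiceless word-finally).
The one attested form of 'stone', [rilugu], shows underlying /rilug/. Applying the same rule word-finally gives [riluk].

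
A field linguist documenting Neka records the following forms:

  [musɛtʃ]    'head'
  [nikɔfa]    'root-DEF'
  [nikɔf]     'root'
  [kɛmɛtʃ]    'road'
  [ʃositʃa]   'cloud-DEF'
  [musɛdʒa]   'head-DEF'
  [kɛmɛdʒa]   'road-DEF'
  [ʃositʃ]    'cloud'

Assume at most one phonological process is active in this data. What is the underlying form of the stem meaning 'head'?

In [musɛtʃ] and [musɛdʒa] the final segment of 'head' alternates: [tʃ] ~ [dʒ].
If /tʃ/ were underlying and a rule turned it into [dʒ] before the DEF suffix, 'cloud' would also alternate; but it has [tʃ] in both [ʃositʃ] and [ʃositʃa].
Therefore /dʒ/ is basic and [tʃ] is derived by word-final obstruent devoicing (voiced obstruents become voiceless word-finally).
The underlying form of 'head' is therefore /musɛdʒ/.

/musɛdʒ/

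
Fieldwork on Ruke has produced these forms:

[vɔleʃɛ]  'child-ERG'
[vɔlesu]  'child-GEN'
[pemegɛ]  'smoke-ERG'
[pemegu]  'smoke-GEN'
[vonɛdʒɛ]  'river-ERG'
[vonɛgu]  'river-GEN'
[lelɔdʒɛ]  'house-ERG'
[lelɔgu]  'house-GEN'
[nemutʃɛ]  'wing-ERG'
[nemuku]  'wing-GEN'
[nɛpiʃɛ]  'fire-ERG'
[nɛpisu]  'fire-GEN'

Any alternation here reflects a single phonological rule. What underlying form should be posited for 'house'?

/lelɔdʒ/

The stem for 'house' ends in [dʒ] in [lelɔdʒɛ] but [g] in [lelɔgu].
The stem 'smoke' ([pemegɛ], [pemegu]) shows [g] unchanged in both environments, so [g] cannot be basic with [dʒ] derived before the ERG suffix.
The alternation reflects depalatalization: palato-alveolar /tʃ/, /dʒ/ and /ʃ/ become [k], [g] and [s] when no front vowel follows. /dʒ/ is underlying.
Hence 'house' is /lelɔdʒ/ underlyingly.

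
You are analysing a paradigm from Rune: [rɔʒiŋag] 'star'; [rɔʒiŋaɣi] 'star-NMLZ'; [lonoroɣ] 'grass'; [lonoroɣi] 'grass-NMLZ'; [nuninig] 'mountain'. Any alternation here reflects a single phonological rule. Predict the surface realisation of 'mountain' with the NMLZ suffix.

The root 'star' surfaces as [rɔʒiŋag] and [rɔʒiŋaɣi], with a stem-final [g] ~ [ɣ] alternation.
The stem 'grass' ([lonoroɣ], [lonoroɣi]) shows [ɣ] unchanged in both environments, so [ɣ] cannot be basic with [g] derived in isolation.
Therefore /g/ is basic and [ɣ] is derived by intervocalic spirantization (voiced stops become fricatives between vowels).
The one attested form of 'mountain', [nuninig], shows underlying /nuninig/. Applying the same rule between vowels gives [nuniniɣi].

[nuniniɣi]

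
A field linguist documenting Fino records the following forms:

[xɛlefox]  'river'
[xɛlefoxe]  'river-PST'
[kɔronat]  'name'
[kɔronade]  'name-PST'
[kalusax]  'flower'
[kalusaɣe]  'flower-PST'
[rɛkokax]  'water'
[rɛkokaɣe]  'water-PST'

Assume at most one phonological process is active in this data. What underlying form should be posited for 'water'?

The root 'water' surfaces as [rɛkokax] and [rɛkokaɣe], with a stem-final [x] ~ [ɣ] alternation.
Compare 'river', with invariant [x] in [xɛlefox] and [xɛlefoxe]: an analysis with underlying /x/ and a rule producing [ɣ] before the PST suffix would wrongly predict alternation here too.
So /ɣ/ is underlying, and a rule of word-final obstruent devoicing — voiced obstruents become voiceless word-finally — gives [x].
Hence 'water' is /rɛkokaɣ/ underlyingly.

/rɛkokaɣ/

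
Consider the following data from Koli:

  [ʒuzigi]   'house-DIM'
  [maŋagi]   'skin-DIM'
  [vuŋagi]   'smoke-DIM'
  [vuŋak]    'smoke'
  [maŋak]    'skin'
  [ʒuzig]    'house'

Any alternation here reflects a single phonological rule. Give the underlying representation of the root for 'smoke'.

/vuŋak/

'smoke' shows [k] ~ [g] at the end of the stem ([vuŋak] vs [vuŋagi]).
The stem 'house' ([ʒuzig], [ʒuzigi]) shows [g] unchanged in both environments, so [g] cannot be basic with [k] derived in isolation.
Therefore /k/ is basic and [g] is derived by intervocalic voicing (voiceless stops become voiced between vowels).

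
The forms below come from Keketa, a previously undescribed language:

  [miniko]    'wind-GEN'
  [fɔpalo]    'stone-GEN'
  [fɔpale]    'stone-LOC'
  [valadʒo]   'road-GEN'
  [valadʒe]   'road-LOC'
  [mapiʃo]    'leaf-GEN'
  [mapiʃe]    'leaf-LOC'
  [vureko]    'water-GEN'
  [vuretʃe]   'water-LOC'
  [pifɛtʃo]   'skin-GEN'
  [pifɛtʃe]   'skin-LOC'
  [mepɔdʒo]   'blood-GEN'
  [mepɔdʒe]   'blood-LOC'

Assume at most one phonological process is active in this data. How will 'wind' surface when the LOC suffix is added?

[minitʃe]

In [vureko] and [vuretʃe] the final segment of 'water' alternates: [k] ~ [tʃ].
The stem 'skin' ([pifɛtʃo], [pifɛtʃe]) shows [tʃ] unchanged in both environments, so [tʃ] cannot be basic with [k] derived before the GEN suffix.
The alternation reflects palatalization before a front vowel: /k/ becomes palato-alveolar [tʃ] before a front vowel. /k/ is underlying.
The one attested form of 'wind', [miniko], shows underlying /minik/. Applying the same rule before a front vowel gives [minitʃe].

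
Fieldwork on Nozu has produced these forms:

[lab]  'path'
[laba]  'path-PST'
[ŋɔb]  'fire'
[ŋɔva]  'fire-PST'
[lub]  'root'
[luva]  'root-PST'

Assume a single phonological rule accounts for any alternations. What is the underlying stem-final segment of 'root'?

The root 'root' surfaces as [lub] and [luva], with a stem-final [b] ~ [v] alternation.
The stem 'path' ([lab], [laba]) shows [b] unchanged in both environments, so [b] cannot be basic with [v] derived before the PST suffix.
Therefore /v/ is basic and [b] is derived by word-final hardening (voiced fricatives become stops word-finally).

/v/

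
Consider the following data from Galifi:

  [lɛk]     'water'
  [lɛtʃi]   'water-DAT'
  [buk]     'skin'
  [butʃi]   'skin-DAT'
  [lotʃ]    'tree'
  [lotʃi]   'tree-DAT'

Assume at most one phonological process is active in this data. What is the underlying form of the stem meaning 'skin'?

In [buk] and [butʃi] the final segment of 'skin' alternates: [k] ~ [tʃ].
Compare 'tree', with invariant [tʃ] in [lotʃ] and [lotʃi]: an analysis with underlying /tʃ/ and a rule producing [k] in isolation would wrongly predict alternation here too.
So /k/ is underlying, and a rule of palatalization before a front vowel — /k/ becomes palato-alveolar [tʃ] before a front vowel — gives [tʃ].
Hence 'skin' is /buk/ underlyingly.

/buk/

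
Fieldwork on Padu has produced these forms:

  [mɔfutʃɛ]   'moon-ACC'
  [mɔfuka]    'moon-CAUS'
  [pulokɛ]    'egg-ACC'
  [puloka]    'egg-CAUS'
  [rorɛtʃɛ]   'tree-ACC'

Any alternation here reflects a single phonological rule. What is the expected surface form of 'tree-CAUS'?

The root 'moon' surfaces as [mɔfutʃɛ] and [mɔfuka], with a stem-final [tʃ] ~ [k] alternation.
The stem 'egg' ([pulokɛ], [puloka]) shows [k] unchanged in both environments, so [k] cannot be basic with [tʃ] derived before the ACC suffix.
So /tʃ/ is underlying, and a rule of depalatalization — palato-alveolar /tʃ/ becomes [k] when no front vowel follows — gives [k].
The one attested form of 'tree', [rorɛtʃɛ], shows underlying /rorɛtʃ/. Applying the same rule when no front vowel follows gives [rorɛka].

[rorɛka]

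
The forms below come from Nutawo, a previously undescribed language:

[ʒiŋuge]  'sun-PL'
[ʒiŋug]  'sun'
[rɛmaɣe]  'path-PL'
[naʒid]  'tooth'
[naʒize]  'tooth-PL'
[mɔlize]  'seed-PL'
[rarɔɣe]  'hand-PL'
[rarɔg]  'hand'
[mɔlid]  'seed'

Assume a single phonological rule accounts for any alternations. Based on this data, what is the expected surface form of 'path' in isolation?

[rɛmag]

In [rarɔɣe] and [rarɔg] the final segment of 'hand' alternates: [ɣ] ~ [g].
If /g/ were underlying and a rule turned it into [ɣ] before the PL suffix, 'sun' would also alternate; but it has [g] in both [ʒiŋuge] and [ʒiŋug].
The underlying segment must be /ɣ/; voiced fricatives become stops word-finally, yielding [g] there.
The one attested form of 'path', [rɛmaɣe], shows underlying /rɛmaɣ/. Applying the same rule word-finally gives [rɛmag].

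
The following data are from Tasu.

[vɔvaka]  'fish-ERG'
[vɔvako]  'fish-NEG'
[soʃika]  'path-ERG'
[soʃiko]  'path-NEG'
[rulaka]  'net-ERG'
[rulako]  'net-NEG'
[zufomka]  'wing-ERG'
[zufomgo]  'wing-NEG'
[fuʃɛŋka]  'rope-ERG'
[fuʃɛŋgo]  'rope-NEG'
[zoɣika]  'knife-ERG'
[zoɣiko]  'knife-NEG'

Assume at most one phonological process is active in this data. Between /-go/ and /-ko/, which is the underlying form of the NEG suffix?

The NEG morpheme has two allomorphs, [-go] and [-ko].
By contrast the ERG suffix keeps its initial [k] throughout — that segment must be underlying.
So the underlying form is /-go/, and voiced stops become voiceless after a vowel.

/-go/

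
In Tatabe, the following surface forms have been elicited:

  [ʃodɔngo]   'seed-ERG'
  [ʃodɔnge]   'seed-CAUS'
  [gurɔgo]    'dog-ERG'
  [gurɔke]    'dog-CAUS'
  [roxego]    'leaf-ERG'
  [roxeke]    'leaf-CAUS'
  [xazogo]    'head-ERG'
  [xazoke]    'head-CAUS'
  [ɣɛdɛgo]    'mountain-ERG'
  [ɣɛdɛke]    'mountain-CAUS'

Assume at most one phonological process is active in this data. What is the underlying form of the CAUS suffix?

The CAUS morpheme has two allomorphs, [-ge] and [-ke].
The ERG suffix, which begins with [g], is invariant after every stem; so [g] is not altered by any rule here.
So the underlying form is /-ke/, and voiceless stops become voiced after a nasal.

/-ke/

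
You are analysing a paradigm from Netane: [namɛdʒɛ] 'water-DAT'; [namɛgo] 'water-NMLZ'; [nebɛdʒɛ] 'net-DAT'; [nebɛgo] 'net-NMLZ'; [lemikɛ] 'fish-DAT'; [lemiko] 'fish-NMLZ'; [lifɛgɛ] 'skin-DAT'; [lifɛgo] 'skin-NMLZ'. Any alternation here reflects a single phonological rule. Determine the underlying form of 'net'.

/nebɛdʒ/

In [nebɛdʒɛ] and [nebɛgo] the final segment of 'net' alternates: [dʒ] ~ [g].
If /g/ were underlying and a rule turned it into [dʒ] before the DAT suffix, 'skin' would also alternate; but it has [g] in both [lifɛgɛ] and [lifɛgo].
The alternation reflects depalatalization: palato-alveolar /dʒ/ becomes [g] when no front vowel follows. /dʒ/ is underlying.
So 'net' = /nebɛdʒ/.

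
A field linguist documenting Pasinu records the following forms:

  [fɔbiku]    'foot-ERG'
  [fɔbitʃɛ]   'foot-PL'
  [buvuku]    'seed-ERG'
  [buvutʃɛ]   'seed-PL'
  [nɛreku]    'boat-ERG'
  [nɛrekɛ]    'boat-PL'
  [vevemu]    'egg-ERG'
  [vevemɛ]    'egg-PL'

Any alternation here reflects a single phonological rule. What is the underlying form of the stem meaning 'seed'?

'seed' shows [k] ~ [tʃ] at the end of the stem ([buvuku] vs [buvutʃɛ]).
But 'boat' keeps [k] in both environments ([nɛreku], [nɛrekɛ]), so there is no rule changing /k/ to [tʃ] before the PL suffix.
Therefore /tʃ/ is basic and [k] is derived by depalatalization (palato-alveolar /tʃ/ becomes [k] when no front vowel follows).
Hence 'seed' is /buvutʃ/ underlyingly.

/buvutʃ/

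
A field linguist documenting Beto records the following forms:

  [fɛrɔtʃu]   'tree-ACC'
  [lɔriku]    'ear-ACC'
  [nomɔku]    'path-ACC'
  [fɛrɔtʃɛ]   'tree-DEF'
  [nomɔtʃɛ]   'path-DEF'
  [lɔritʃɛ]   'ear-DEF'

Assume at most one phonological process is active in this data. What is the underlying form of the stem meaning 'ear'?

'ear' shows [k] ~ [tʃ] at the end of the stem ([lɔriku] vs [lɔritʃɛ]).
Compare 'tree', with invariant [tʃ] in [fɛrɔtʃu] and [fɛrɔtʃɛ]: an analysis with underlying /tʃ/ and a rule producing [k] before the ACC suffix would wrongly predict alternation here too.
The alternation reflects palatalization before a front vowel: /k/ becomes palato-alveolar [tʃ] before a front vowel. /k/ is underlying.
So 'ear' = /lɔrik/.

/lɔrik/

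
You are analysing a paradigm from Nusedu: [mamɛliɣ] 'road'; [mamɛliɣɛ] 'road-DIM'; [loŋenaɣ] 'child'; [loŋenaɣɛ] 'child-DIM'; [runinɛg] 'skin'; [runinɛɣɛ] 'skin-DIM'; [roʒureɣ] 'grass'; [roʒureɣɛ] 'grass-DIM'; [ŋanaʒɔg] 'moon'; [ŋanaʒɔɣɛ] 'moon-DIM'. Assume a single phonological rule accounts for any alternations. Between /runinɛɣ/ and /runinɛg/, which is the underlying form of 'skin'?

/runinɛg/

The root 'skin' surfaces as [runinɛg] and [runinɛɣɛ], with a stem-final [g] ~ [ɣ] alternation.
The stem 'grass' ([roʒureɣ], [roʒureɣɛ]) shows [ɣ] unchanged in both environments, so [ɣ] cannot be basic with [g] derived in isolation.
The underlying segment must be /g/; voiced stops become fricatives between vowels, yielding [ɣ] there.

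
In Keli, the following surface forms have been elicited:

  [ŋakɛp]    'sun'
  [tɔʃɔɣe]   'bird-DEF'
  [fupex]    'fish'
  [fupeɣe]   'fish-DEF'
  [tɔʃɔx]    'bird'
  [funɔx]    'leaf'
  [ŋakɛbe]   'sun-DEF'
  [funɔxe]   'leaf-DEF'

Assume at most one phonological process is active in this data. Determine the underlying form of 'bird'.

The root 'bird' surfaces as [tɔʃɔɣe] and [tɔʃɔx], with a stem-final [ɣ] ~ [x] alternation.
But 'leaf' keeps [x] in both environments ([funɔxe], [funɔx]), so there is no rule changing /x/ to [ɣ] before the DEF suffix.
The alternation reflects word-final obstruent devoicing: voiced obstruents become voiceless word-finally. /ɣ/ is underlying.

/tɔʃɔɣ/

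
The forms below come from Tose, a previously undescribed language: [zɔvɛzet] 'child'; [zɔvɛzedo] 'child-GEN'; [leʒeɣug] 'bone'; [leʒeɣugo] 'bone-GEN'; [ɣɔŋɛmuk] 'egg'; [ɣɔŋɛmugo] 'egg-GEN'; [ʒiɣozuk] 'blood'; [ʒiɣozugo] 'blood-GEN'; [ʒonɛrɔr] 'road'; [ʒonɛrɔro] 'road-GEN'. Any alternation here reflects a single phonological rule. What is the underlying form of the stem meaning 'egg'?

/ɣɔŋɛmuk/

The stem for 'egg' ends in [k] in [ɣɔŋɛmuk] but [g] in [ɣɔŋɛmugo].
But 'bone' keeps [g] in both environments ([leʒeɣug], [leʒeɣugo]), so there is no rule changing /g/ to [k] in isolation.
The alternation reflects intervocalic voicing: voiceless stops become voiced between vowels. /k/ is underlying.
So 'egg' = /ɣɔŋɛmuk/.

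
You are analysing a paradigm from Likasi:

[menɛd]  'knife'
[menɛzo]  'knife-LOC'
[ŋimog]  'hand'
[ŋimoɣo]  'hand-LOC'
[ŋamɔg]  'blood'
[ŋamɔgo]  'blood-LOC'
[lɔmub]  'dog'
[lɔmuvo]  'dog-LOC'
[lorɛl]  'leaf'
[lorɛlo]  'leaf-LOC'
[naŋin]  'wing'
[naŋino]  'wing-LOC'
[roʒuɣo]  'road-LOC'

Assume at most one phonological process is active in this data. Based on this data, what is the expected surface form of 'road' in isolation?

The stem for 'hand' ends in [g] in [ŋimog] but [ɣ] in [ŋimoɣo].
The stem 'blood' ([ŋamɔg], [ŋamɔgo]) shows [g] unchanged in both environments, so [g] cannot be basic with [ɣ] derived before the LOC suffix.
Therefore /ɣ/ is basic and [g] is derived by word-final hardening (voiced fricatives become stops word-finally).
From [roʒuɣo] the stem 'road' is /roʒuɣ/; word-finally this yields [roʒug].

[roʒug]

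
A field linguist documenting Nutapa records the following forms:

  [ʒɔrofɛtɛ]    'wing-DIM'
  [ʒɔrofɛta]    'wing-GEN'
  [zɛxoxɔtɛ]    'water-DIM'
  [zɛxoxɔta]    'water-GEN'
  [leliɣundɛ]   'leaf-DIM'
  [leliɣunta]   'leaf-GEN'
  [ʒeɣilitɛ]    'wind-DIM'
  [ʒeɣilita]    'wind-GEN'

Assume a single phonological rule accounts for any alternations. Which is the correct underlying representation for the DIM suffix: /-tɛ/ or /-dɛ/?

/-dɛ/

The DIM morpheme has two allomorphs, [-dɛ] and [-tɛ].
By contrast the GEN suffix keeps its initial [t] throughout — that segment must be underlying.
So the underlying form is /-dɛ/, and voiced stops become voiceless after a vowel.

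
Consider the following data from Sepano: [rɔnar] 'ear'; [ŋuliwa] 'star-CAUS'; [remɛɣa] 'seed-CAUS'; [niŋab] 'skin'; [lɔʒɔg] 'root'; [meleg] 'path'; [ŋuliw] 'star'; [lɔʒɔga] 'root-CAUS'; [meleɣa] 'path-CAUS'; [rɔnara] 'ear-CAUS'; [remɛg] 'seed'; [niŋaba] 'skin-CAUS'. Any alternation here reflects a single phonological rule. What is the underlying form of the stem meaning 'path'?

/meleɣ/

'path' shows [g] ~ [ɣ] at the end of the stem ([meleg] vs [meleɣa]).
Compare 'root', with invariant [g] in [lɔʒɔg] and [lɔʒɔga]: an analysis with underlying /g/ and a rule producing [ɣ] before the CAUS suffix would wrongly predict alternation here too.
The underlying segment must be /ɣ/; voiced fricatives become stops word-finally, yielding [g] there.
Hence 'path' is /meleɣ/ underlyingly.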